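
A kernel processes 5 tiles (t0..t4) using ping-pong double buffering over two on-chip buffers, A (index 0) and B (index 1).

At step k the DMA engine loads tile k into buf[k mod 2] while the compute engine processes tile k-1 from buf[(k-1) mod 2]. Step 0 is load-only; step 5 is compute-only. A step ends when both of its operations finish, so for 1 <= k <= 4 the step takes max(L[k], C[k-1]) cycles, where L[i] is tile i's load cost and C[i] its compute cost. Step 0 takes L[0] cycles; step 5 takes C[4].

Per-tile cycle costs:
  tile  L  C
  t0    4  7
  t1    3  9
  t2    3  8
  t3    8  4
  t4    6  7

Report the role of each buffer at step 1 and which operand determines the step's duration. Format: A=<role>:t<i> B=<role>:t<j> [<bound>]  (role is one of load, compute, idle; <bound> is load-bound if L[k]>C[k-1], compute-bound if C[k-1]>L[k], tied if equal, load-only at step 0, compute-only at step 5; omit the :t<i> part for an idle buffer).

[0] DMA t0→A (4c) ∥ CU idle ⇒ 4c, clock 4
[1] DMA t1→B (3c) ∥ CU A:t0 (7c) ⇒ 7c, clock 11
[2] DMA t2→A (3c) ∥ CU B:t1 (9c) ⇒ 9c, clock 20
[3] DMA t3→B (8c) ∥ CU A:t2 (8c) ⇒ 8c, clock 28
[4] DMA t4→A (6c) ∥ CU B:t3 (4c) ⇒ 6c, clock 34
[5] DMA idle ∥ CU A:t4 (7c) ⇒ 7c, clock 41

step 1: A=compute:t0 B=load:t1 [compute-bound]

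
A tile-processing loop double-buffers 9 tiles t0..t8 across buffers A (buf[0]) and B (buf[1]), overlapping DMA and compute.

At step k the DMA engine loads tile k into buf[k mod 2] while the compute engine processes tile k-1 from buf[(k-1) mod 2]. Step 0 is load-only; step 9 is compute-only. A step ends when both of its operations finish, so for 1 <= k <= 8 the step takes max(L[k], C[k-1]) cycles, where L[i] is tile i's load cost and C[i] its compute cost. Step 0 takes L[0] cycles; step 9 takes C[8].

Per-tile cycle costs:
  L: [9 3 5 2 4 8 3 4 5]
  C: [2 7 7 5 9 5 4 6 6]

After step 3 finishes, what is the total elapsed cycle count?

[0] DMA t0→A (9c) ∥ CU idle ⇒ 9c, clock 9
[1] DMA t1→B (3c) ∥ CU A:t0 (2c) ⇒ 3c, clock 12
[2] DMA t2→A (5c) ∥ CU B:t1 (7c) ⇒ 7c, clock 19
[3] DMA t3→B (2c) ∥ CU A:t2 (7c) ⇒ 7c, clock 26
[4] DMA t4→A (4c) ∥ CU B:t3 (5c) ⇒ 5c, clock 31
[5] DMA t5→B (8c) ∥ CU A:t4 (9c) ⇒ 9c, clock 40
[6] DMA t6→A (3c) ∥ CU B:t5 (5c) ⇒ 5c, clock 45
[7] DMA t7→B (4c) ∥ CU A:t6 (4c) ⇒ 4c, clock 49
[8] DMA t8→A (5c) ∥ CU B:t7 (6c) ⇒ 6c, clock 55
[9] DMA idle ∥ CU A:t8 (6c) ⇒ 6c, clock 61

end_cycle[3] = 26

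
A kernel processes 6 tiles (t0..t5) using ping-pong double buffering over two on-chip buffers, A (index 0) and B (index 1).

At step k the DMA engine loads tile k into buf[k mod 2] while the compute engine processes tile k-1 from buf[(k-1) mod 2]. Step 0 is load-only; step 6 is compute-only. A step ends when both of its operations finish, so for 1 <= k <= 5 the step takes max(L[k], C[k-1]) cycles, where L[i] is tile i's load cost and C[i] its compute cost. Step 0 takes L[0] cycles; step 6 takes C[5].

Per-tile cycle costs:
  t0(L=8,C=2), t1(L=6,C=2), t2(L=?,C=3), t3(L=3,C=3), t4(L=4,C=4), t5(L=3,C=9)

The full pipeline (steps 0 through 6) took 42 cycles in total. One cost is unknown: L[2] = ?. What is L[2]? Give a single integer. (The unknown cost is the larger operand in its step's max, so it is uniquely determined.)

step 0: dur = L[0]=8 = 8
step 1: dur = max(L[1]=6, C[0]=2) = 6
step 2: dur = max(L[2]=?, C[1]=2) = L[2]  (unknown; binding)
step 3: dur = max(L[3]=3, C[2]=3) = 3
step 4: dur = max(L[4]=4, C[3]=3) = 4
step 5: dur = max(L[5]=3, C[4]=4) = 4
step 6: dur = C[5]=9 = 9
sum of known step durations = 34
dur[2] = total - known = 42 - 34 = 8
L[2] is the binding max in step 2, so L[2] = dur[2] = 8

L[2] = 8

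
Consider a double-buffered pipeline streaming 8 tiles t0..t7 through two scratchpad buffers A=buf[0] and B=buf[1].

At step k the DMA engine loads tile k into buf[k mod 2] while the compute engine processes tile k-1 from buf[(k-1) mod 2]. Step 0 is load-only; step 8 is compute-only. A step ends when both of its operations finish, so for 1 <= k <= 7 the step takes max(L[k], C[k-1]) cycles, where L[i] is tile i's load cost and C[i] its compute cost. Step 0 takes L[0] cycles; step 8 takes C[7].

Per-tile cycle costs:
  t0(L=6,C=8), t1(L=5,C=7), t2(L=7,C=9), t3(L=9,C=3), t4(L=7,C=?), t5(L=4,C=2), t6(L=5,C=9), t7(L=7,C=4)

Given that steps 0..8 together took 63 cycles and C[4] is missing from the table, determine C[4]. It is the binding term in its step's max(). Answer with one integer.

C[4] = 8

step 0 = dur = L[0]=6 = 6
step 1 = dur = max(L[1]=5, C[0]=8) = 8
step 2 = dur = max(L[2]=7, C[1]=7) = 7
step 3 = dur = max(L[3]=9, C[2]=9) = 9
step 4 = dur = max(L[4]=7, C[3]=3) = 7
step 5 = dur = max(L[5]=4, C[4]=?) = C[4]  (unknown; binding)
step 6 = dur = max(L[6]=5, C[5]=2) = 5
step 7 = dur = max(L[7]=7, C[6]=9) = 9
step 8 = dur = C[7]=4 = 4
sum of known step durations = 55
dur[5] = total - known = 63 - 55 = 8
C[4] is the binding max in step 5, so C[4] = dur[5] = 8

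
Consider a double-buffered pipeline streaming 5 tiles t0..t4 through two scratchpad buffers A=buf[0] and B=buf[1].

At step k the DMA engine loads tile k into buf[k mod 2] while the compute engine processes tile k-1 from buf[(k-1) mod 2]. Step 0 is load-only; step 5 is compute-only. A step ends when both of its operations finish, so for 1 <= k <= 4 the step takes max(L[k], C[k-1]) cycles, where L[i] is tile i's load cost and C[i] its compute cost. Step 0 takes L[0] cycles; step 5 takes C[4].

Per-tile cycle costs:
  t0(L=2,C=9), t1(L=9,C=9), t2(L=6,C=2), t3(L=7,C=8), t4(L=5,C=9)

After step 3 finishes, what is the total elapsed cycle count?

end_cycle[3] = 27

k=0 load=t0/2c comp=- wait=2 total=2
k=1 load=t1/9c comp=t0/9c wait=9 total=11
k=2 load=t2/6c comp=t1/9c wait=9 total=20
k=3 load=t3/7c comp=t2/2c wait=7 total=27
k=4 load=t4/5c comp=t3/8c wait=8 total=35
k=5 load=- comp=t4/9c wait=9 total=44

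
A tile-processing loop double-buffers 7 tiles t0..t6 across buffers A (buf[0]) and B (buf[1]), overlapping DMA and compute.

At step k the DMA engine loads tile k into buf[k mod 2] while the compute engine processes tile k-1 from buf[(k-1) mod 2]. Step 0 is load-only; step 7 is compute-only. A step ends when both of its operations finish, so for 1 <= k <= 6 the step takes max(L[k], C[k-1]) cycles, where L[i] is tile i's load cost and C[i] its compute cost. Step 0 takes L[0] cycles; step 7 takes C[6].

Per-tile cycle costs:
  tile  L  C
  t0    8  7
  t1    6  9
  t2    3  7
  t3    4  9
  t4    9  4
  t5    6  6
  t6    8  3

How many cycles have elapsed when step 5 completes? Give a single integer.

[0] DMA t0→A (8c) ∥ CU idle ⇒ 8c, clock 8
[1] DMA t1→B (6c) ∥ CU A:t0 (7c) ⇒ 7c, clock 15
[2] DMA t2→A (3c) ∥ CU B:t1 (9c) ⇒ 9c, clock 24
[3] DMA t3→B (4c) ∥ CU A:t2 (7c) ⇒ 7c, clock 31
[4] DMA t4→A (9c) ∥ CU B:t3 (9c) ⇒ 9c, clock 40
[5] DMA t5→B (6c) ∥ CU A:t4 (4c) ⇒ 6c, clock 46
[6] DMA t6→A (8c) ∥ CU B:t5 (6c) ⇒ 8c, clock 54
[7] DMA idle ∥ CU A:t6 (3c) ⇒ 3c, clock 57

end_cycle[5] = 46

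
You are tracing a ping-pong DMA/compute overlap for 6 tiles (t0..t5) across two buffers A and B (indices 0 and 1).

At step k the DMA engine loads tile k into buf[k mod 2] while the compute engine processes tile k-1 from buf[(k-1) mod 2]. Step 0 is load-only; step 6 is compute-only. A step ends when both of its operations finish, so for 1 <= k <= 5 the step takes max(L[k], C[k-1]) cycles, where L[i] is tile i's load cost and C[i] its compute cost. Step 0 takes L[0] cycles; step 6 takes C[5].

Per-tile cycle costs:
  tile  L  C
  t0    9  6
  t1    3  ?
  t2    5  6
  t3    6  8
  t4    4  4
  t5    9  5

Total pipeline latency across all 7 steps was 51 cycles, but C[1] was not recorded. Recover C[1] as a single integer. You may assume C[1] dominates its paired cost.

step 0: dur = L[0]=9 = 9
step 1: dur = max(L[1]=3, C[0]=6) = 6
step 2: dur = max(L[2]=5, C[1]=?) = C[1]  (unknown; binding)
step 3: dur = max(L[3]=6, C[2]=6) = 6
step 4: dur = max(L[4]=4, C[3]=8) = 8
step 5: dur = max(L[5]=9, C[4]=4) = 9
step 6: dur = C[5]=5 = 5
sum of known step durations = 43
dur[2] = total - known = 51 - 43 = 8
C[1] is the binding max in step 2, so C[1] = dur[2] = 8

C[1] = 8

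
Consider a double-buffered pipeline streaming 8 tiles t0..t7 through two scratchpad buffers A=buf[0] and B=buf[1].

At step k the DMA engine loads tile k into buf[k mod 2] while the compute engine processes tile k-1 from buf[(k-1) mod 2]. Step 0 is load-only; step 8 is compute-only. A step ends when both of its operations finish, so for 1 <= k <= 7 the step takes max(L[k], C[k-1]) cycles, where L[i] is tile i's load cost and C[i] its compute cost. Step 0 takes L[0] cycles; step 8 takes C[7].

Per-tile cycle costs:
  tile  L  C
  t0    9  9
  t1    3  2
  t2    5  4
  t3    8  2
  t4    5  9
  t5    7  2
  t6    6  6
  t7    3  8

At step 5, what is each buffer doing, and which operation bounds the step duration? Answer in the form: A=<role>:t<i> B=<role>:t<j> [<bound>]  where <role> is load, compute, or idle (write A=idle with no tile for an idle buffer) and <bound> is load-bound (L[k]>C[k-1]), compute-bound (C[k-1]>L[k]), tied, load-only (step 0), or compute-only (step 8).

[0] DMA t0→A (9c) ∥ CU idle ⇒ 9c, clock 9
[1] DMA t1→B (3c) ∥ CU A:t0 (9c) ⇒ 9c, clock 18
[2] DMA t2→A (5c) ∥ CU B:t1 (2c) ⇒ 5c, clock 23
[3] DMA t3→B (8c) ∥ CU A:t2 (4c) ⇒ 8c, clock 31
[4] DMA t4→A (5c) ∥ CU B:t3 (2c) ⇒ 5c, clock 36
[5] DMA t5→B (7c) ∥ CU A:t4 (9c) ⇒ 9c, clock 45
[6] DMA t6→A (6c) ∥ CU B:t5 (2c) ⇒ 6c, clock 51
[7] DMA t7→B (3c) ∥ CU A:t6 (6c) ⇒ 6c, clock 57
[8] DMA idle ∥ CU B:t7 (8c) ⇒ 8c, clock 65

step 5: A=compute:t4 B=load:t5 [compute-bound]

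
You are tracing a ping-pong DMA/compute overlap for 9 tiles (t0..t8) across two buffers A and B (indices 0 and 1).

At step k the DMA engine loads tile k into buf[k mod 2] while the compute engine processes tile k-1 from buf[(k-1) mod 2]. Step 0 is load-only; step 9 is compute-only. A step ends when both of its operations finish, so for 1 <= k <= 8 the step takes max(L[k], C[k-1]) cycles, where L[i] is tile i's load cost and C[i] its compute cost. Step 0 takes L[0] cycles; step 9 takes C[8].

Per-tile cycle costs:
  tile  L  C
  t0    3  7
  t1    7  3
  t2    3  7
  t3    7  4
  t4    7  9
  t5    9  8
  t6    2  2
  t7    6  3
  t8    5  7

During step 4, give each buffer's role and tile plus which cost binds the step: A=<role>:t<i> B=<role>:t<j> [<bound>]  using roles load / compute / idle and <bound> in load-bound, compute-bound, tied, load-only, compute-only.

step 4: A=load:t4 B=compute:t3 [load-bound]

[0] DMA t0→A (3c) ∥ CU idle ⇒ 3c, clock 3
[1] DMA t1→B (7c) ∥ CU A:t0 (7c) ⇒ 7c, clock 10
[2] DMA t2→A (3c) ∥ CU B:t1 (3c) ⇒ 3c, clock 13
[3] DMA t3→B (7c) ∥ CU A:t2 (7c) ⇒ 7c, clock 20
[4] DMA t4→A (7c) ∥ CU B:t3 (4c) ⇒ 7c, clock 27
[5] DMA t5→B (9c) ∥ CU A:t4 (9c) ⇒ 9c, clock 36
[6] DMA t6→A (2c) ∥ CU B:t5 (8c) ⇒ 8c, clock 44
[7] DMA t7→B (6c) ∥ CU A:t6 (2c) ⇒ 6c, clock 50
[8] DMA t8→A (5c) ∥ CU B:t7 (3c) ⇒ 5c, clock 55
[9] DMA idle ∥ CU A:t8 (7c) ⇒ 7c, clock 62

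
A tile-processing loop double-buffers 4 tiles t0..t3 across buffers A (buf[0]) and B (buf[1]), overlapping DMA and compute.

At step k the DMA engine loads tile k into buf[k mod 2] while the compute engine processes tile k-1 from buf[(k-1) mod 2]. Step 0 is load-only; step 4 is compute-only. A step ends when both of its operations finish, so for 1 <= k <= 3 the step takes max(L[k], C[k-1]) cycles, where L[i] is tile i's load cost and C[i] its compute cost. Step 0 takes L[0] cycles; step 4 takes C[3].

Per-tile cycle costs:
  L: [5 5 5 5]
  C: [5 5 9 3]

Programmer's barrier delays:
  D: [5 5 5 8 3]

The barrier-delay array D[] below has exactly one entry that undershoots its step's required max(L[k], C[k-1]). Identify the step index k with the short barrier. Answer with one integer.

hazard at step 3

step 0: need L[0]=5 = 5; D[0]=5 ok
step 1: need max(L[1]=5,C[0]=5) = 5; D[1]=5 ok
step 2: need max(L[2]=5,C[1]=5) = 5; D[2]=5 ok
step 3: need max(L[3]=5,C[2]=9) = 9; D[3]=8 SHORT
step 4: need C[3]=3 = 3; D[4]=3 ok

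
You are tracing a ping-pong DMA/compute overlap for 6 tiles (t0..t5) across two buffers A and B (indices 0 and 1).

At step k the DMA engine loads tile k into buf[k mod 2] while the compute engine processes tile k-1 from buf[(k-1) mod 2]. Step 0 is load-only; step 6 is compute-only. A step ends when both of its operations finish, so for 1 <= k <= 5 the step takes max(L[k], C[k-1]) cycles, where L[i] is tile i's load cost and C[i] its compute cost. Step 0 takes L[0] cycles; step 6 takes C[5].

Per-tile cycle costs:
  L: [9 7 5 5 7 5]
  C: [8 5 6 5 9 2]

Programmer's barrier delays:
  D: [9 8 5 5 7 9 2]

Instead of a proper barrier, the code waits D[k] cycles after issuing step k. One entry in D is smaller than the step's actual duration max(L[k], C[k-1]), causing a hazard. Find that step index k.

[0] required=L[0]=9=9 vs D=9 ok
[1] required=max(L[1]=7,C[0]=8)=8 vs D=8 ok
[2] required=max(L[2]=5,C[1]=5)=5 vs D=5 ok
[3] required=max(L[3]=5,C[2]=6)=6 vs D=5 SHORT
[4] required=max(L[4]=7,C[3]=5)=7 vs D=7 ok
[5] required=max(L[5]=5,C[4]=9)=9 vs D=9 ok
[6] required=C[5]=2=2 vs D=2 ok

hazard at step 3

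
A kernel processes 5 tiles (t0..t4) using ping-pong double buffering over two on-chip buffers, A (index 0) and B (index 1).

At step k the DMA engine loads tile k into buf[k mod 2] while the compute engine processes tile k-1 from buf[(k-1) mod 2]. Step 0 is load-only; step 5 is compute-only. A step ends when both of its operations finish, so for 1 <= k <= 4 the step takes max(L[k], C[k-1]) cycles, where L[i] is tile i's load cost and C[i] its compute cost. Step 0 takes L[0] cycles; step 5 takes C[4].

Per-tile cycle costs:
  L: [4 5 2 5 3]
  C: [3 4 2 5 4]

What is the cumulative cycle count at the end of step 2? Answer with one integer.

[0] DMA t0→A (4c) ∥ CU idle ⇒ 4c, clock 4
[1] DMA t1→B (5c) ∥ CU A:t0 (3c) ⇒ 5c, clock 9
[2] DMA t2→A (2c) ∥ CU B:t1 (4c) ⇒ 4c, clock 13
[3] DMA t3→B (5c) ∥ CU A:t2 (2c) ⇒ 5c, clock 18
[4] DMA t4→A (3c) ∥ CU B:t3 (5c) ⇒ 5c, clock 23
[5] DMA idle ∥ CU A:t4 (4c) ⇒ 4c, clock 27

end_cycle[2] = 13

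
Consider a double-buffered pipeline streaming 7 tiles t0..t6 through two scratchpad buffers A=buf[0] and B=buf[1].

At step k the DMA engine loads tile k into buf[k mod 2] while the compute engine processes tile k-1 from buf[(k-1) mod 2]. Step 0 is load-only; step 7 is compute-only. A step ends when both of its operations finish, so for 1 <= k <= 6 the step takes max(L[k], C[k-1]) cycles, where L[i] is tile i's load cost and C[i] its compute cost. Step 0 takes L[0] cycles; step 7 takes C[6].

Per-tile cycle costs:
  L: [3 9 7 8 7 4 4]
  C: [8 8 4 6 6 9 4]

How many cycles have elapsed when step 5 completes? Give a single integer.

k=0 load=t0/3c comp=- wait=3 total=3
k=1 load=t1/9c comp=t0/8c wait=9 total=12
k=2 load=t2/7c comp=t1/8c wait=8 total=20
k=3 load=t3/8c comp=t2/4c wait=8 total=28
k=4 load=t4/7c comp=t3/6c wait=7 total=35
k=5 load=t5/4c comp=t4/6c wait=6 total=41
k=6 load=t6/4c comp=t5/9c wait=9 total=50
k=7 load=- comp=t6/4c wait=4 total=54

end_cycle[5] = 41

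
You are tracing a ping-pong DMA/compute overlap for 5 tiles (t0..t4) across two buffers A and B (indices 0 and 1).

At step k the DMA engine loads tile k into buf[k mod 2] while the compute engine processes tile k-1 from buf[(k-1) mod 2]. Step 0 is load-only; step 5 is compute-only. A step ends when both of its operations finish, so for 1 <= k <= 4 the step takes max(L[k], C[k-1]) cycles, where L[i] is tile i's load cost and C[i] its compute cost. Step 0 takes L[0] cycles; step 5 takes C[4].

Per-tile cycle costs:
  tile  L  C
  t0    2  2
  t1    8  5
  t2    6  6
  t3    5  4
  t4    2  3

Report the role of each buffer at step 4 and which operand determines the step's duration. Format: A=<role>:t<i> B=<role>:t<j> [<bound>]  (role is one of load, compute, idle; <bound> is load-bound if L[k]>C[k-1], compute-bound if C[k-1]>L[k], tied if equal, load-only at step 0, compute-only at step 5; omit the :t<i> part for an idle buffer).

step 4: A=load:t4 B=compute:t3 [compute-bound]

  0. 2=2c; end=2; A:t0 B:-
  1. max(8,2)=8c; end=10; A:t0 B:t1
  2. max(6,5)=6c; end=16; A:t2 B:t1
  3. max(5,6)=6c; end=22; A:t2 B:t3
  4. max(2,4)=4c; end=26; A:t4 B:t3
  5. 3=3c; end=29; A:t4 B:t3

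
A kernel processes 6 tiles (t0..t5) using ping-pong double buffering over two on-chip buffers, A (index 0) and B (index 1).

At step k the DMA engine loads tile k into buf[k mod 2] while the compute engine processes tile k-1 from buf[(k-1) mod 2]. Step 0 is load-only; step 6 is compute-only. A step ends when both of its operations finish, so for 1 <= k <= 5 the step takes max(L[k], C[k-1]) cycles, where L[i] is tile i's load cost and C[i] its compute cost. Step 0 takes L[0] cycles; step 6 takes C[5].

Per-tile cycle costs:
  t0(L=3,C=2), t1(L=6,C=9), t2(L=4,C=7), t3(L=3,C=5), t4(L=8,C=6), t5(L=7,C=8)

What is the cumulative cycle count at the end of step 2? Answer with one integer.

end_cycle[2] = 18

[0] DMA t0→A (3c) ∥ CU idle ⇒ 3c, clock 3
[1] DMA t1→B (6c) ∥ CU A:t0 (2c) ⇒ 6c, clock 9
[2] DMA t2→A (4c) ∥ CU B:t1 (9c) ⇒ 9c, clock 18
[3] DMA t3→B (3c) ∥ CU A:t2 (7c) ⇒ 7c, clock 25
[4] DMA t4→A (8c) ∥ CU B:t3 (5c) ⇒ 8c, clock 33
[5] DMA t5→B (7c) ∥ CU A:t4 (6c) ⇒ 7c, clock 40
[6] DMA idle ∥ CU B:t5 (8c) ⇒ 8c, clock 48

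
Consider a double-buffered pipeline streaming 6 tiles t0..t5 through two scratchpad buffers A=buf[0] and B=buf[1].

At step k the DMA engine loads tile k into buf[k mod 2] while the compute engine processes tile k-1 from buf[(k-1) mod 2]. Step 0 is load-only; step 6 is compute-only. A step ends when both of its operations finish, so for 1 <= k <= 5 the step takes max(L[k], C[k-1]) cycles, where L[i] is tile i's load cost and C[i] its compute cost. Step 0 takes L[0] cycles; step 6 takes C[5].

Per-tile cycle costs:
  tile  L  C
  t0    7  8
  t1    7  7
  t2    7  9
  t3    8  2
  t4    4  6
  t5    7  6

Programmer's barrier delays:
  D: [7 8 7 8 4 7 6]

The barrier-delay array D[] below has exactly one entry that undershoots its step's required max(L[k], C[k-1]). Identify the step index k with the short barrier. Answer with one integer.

hazard at step 3

step 0: need L[0]=7 = 7; D[0]=7 ok
step 1: need max(L[1]=7,C[0]=8) = 8; D[1]=8 ok
step 2: need max(L[2]=7,C[1]=7) = 7; D[2]=7 ok
step 3: need max(L[3]=8,C[2]=9) = 9; D[3]=8 SHORT
step 4: need max(L[4]=4,C[3]=2) = 4; D[4]=4 ok
step 5: need max(L[5]=7,C[4]=6) = 7; D[5]=7 ok
step 6: need C[5]=6 = 6; D[6]=6 ok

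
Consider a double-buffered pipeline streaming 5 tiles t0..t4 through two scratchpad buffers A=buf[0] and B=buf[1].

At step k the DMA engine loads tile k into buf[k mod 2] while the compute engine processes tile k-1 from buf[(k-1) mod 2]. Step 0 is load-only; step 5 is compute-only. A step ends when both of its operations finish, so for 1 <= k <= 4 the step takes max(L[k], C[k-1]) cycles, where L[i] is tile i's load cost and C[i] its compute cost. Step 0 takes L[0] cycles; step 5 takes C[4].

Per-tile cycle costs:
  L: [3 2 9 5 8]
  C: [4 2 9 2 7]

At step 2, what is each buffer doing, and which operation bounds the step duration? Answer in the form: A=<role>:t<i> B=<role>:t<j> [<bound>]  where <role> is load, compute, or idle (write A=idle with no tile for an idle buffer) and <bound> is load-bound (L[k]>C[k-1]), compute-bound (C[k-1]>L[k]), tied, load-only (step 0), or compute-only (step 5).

[0] DMA t0→A (3c) ∥ CU idle ⇒ 3c, clock 3
[1] DMA t1→B (2c) ∥ CU A:t0 (4c) ⇒ 4c, clock 7
[2] DMA t2→A (9c) ∥ CU B:t1 (2c) ⇒ 9c, clock 16
[3] DMA t3→B (5c) ∥ CU A:t2 (9c) ⇒ 9c, clock 25
[4] DMA t4→A (8c) ∥ CU B:t3 (2c) ⇒ 8c, clock 33
[5] DMA idle ∥ CU A:t4 (7c) ⇒ 7c, clock 40

step 2: A=load:t2 B=compute:t1 [load-bound]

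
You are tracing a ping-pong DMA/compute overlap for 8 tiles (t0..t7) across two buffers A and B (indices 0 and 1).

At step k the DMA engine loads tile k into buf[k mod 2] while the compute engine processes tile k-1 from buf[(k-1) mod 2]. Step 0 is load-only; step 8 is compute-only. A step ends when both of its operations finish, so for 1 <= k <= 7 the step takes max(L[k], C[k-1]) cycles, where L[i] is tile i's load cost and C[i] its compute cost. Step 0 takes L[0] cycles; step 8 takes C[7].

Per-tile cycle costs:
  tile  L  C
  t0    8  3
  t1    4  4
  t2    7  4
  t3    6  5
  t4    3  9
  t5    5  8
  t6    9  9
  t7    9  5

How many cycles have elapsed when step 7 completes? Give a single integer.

end_cycle[7] = 57

k=0 load=t0/8c comp=- wait=8 total=8
k=1 load=t1/4c comp=t0/3c wait=4 total=12
k=2 load=t2/7c comp=t1/4c wait=7 total=19
k=3 load=t3/6c comp=t2/4c wait=6 total=25
k=4 load=t4/3c comp=t3/5c wait=5 total=30
k=5 load=t5/5c comp=t4/9c wait=9 total=39
k=6 load=t6/9c comp=t5/8c wait=9 total=48
k=7 load=t7/9c comp=t6/9c wait=9 total=57
k=8 load=- comp=t7/5c wait=5 total=62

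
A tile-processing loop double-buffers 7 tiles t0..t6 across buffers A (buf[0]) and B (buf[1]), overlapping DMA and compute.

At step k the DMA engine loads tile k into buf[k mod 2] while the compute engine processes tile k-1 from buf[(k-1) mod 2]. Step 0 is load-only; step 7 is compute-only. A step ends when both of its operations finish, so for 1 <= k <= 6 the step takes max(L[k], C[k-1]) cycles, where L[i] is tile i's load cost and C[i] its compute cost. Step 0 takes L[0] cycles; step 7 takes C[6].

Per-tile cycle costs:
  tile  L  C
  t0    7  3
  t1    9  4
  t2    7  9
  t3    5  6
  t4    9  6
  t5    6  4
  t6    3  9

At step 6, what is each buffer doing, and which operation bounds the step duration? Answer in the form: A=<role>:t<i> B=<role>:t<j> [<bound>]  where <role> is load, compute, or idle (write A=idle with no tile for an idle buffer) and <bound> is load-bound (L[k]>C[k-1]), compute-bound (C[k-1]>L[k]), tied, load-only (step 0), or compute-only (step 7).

step 0: L[0]=7 → dur=7, Σ=7 | A=load:t0 B=idle [load-only]
step 1: L[1]=9 C[0]=3 → dur=9, Σ=16 | A=compute:t0 B=load:t1 [load-bound]
step 2: L[2]=7 C[1]=4 → dur=7, Σ=23 | A=load:t2 B=compute:t1 [load-bound]
step 3: L[3]=5 C[2]=9 → dur=9, Σ=32 | A=compute:t2 B=load:t3 [compute-bound]
step 4: L[4]=9 C[3]=6 → dur=9, Σ=41 | A=load:t4 B=compute:t3 [load-bound]
step 5: L[5]=6 C[4]=6 → dur=6, Σ=47 | A=compute:t4 B=load:t5 [tied]
step 6: L[6]=3 C[5]=4 → dur=4, Σ=51 | A=load:t6 B=compute:t5 [compute-bound]
step 7: C[6]=9 → dur=9, Σ=60 | A=compute:t6 B=idle [compute-only]

step 6: A=load:t6 B=compute:t5 [compute-bound]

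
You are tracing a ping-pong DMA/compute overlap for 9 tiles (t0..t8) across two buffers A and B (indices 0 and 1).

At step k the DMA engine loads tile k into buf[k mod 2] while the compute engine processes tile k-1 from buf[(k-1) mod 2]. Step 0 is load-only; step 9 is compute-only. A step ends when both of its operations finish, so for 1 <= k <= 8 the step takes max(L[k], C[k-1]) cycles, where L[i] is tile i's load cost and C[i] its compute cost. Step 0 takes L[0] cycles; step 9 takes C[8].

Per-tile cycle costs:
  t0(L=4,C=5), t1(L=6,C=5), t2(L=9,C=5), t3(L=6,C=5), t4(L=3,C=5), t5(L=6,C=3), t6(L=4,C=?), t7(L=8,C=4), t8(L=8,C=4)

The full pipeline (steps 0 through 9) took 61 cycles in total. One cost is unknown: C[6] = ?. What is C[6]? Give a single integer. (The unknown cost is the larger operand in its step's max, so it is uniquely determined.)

C[6] = 9

step 0 → dur = L[0]=4 = 4
step 1 → dur = max(L[1]=6, C[0]=5) = 6
step 2 → dur = max(L[2]=9, C[1]=5) = 9
step 3 → dur = max(L[3]=6, C[2]=5) = 6
step 4 → dur = max(L[4]=3, C[3]=5) = 5
step 5 → dur = max(L[5]=6, C[4]=5) = 6
step 6 → dur = max(L[6]=4, C[5]=3) = 4
step 7 → dur = max(L[7]=8, C[6]=?) = C[6]  (unknown; binding)
step 8 → dur = max(L[8]=8, C[7]=4) = 8
step 9 → dur = C[8]=4 = 4
sum of known step durations = 52
dur[7] = total - known = 61 - 52 = 9
C[6] is the binding max in step 7, so C[6] = dur[7] = 9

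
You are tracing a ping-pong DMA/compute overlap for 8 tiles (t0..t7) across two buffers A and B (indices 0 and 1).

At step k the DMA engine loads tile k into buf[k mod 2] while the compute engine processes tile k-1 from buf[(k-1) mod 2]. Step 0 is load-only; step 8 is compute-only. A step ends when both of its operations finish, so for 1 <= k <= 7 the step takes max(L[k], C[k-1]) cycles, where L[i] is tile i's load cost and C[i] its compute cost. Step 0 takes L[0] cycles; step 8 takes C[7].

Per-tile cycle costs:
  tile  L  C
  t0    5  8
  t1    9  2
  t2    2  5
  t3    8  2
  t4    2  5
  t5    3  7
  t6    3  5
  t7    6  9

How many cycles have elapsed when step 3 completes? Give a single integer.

step 0: L[0]=5 → dur=5, Σ=5 | A=load:t0 B=idle [load-only]
step 1: L[1]=9 C[0]=8 → dur=9, Σ=14 | A=compute:t0 B=load:t1 [load-bound]
step 2: L[2]=2 C[1]=2 → dur=2, Σ=16 | A=load:t2 B=compute:t1 [tied]
step 3: L[3]=8 C[2]=5 → dur=8, Σ=24 | A=compute:t2 B=load:t3 [load-bound]
step 4: L[4]=2 C[3]=2 → dur=2, Σ=26 | A=load:t4 B=compute:t3 [tied]
step 5: L[5]=3 C[4]=5 → dur=5, Σ=31 | A=compute:t4 B=load:t5 [compute-bound]
step 6: L[6]=3 C[5]=7 → dur=7, Σ=38 | A=load:t6 B=compute:t5 [compute-bound]
step 7: L[7]=6 C[6]=5 → dur=6, Σ=44 | A=compute:t6 B=load:t7 [load-bound]
step 8: C[7]=9 → dur=9, Σ=53 | A=idle B=compute:t7 [compute-only]

end_cycle[3] = 24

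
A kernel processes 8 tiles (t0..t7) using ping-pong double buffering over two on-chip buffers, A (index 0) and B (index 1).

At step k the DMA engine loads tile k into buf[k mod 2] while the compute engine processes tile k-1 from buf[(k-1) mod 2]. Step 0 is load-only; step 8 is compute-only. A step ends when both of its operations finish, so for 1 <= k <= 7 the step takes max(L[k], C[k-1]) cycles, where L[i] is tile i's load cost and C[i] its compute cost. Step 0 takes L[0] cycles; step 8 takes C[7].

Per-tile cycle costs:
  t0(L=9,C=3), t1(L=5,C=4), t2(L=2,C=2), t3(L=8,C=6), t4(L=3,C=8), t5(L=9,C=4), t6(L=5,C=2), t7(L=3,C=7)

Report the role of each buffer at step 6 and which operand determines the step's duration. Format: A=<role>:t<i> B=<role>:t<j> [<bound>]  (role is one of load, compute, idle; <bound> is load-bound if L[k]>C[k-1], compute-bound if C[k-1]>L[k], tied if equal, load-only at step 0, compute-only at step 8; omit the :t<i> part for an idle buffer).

  0. 9=9c; end=9; A:t0 B:-
  1. max(5,3)=5c; end=14; A:t0 B:t1
  2. max(2,4)=4c; end=18; A:t2 B:t1
  3. max(8,2)=8c; end=26; A:t2 B:t3
  4. max(3,6)=6c; end=32; A:t4 B:t3
  5. max(9,8)=9c; end=41; A:t4 B:t5
  6. max(5,4)=5c; end=46; A:t6 B:t5
  7. max(3,2)=3c; end=49; A:t6 B:t7
  8. 7=7c; end=56; A:t6 B:t7

step 6: A=load:t6 B=compute:t5 [load-bound]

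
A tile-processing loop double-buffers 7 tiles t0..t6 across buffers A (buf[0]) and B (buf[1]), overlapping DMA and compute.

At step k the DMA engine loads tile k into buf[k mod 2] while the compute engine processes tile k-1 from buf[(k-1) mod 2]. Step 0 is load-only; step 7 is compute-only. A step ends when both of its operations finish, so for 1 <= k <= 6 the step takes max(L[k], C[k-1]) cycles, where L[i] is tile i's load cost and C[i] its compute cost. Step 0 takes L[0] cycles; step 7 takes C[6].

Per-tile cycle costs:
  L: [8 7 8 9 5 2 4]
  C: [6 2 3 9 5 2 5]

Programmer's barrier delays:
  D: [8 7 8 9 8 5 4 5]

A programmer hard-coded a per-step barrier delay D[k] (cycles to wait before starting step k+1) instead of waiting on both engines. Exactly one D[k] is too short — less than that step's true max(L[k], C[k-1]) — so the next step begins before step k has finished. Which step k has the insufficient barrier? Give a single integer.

k=0 barrier L[0]=8→8c, D[0]=8 ok
k=1 barrier max(L[1]=7,C[0]=6)→7c, D[1]=7 ok
k=2 barrier max(L[2]=8,C[1]=2)→8c, D[2]=8 ok
k=3 barrier max(L[3]=9,C[2]=3)→9c, D[3]=9 ok
k=4 barrier max(L[4]=5,C[3]=9)→9c, D[4]=8 SHORT
k=5 barrier max(L[5]=2,C[4]=5)→5c, D[5]=5 ok
k=6 barrier max(L[6]=4,C[5]=2)→4c, D[6]=4 ok
k=7 barrier C[6]=5→5c, D[7]=5 ok

hazard at step 4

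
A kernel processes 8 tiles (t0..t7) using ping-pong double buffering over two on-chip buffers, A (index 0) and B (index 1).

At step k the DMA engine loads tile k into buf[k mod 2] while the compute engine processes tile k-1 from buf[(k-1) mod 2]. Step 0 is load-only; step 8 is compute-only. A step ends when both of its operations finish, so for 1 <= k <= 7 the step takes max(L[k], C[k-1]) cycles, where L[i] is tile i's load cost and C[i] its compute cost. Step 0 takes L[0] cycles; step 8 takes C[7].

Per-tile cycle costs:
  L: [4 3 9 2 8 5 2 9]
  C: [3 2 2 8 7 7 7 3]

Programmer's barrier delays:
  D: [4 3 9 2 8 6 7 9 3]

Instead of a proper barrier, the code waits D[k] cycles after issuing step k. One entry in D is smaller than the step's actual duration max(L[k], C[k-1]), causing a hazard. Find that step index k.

step 0: need L[0]=4 = 4; D[0]=4 ok
step 1: need max(L[1]=3,C[0]=3) = 3; D[1]=3 ok
step 2: need max(L[2]=9,C[1]=2) = 9; D[2]=9 ok
step 3: need max(L[3]=2,C[2]=2) = 2; D[3]=2 ok
step 4: need max(L[4]=8,C[3]=8) = 8; D[4]=8 ok
step 5: need max(L[5]=5,C[4]=7) = 7; D[5]=6 SHORT
step 6: need max(L[6]=2,C[5]=7) = 7; D[6]=7 ok
step 7: need max(L[7]=9,C[6]=7) = 9; D[7]=9 ok
step 8: need C[7]=3 = 3; D[8]=3 ok

hazard at step 5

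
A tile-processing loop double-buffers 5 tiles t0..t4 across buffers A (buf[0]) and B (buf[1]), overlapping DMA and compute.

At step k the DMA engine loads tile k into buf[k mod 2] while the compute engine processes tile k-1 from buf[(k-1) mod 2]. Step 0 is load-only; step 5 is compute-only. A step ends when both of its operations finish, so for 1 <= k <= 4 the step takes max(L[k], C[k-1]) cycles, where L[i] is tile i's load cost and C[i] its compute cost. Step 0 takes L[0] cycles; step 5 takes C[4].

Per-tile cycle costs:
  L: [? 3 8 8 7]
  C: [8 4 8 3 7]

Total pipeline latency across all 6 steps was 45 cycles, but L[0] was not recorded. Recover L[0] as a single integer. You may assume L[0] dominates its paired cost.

step 0 = dur = L[0]=? = L[0]  (unknown; binding)
step 1 = dur = max(L[1]=3, C[0]=8) = 8
step 2 = dur = max(L[2]=8, C[1]=4) = 8
step 3 = dur = max(L[3]=8, C[2]=8) = 8
step 4 = dur = max(L[4]=7, C[3]=3) = 7
step 5 = dur = C[4]=7 = 7
sum of known step durations = 38
dur[0] = total - known = 45 - 38 = 7
L[0] is the binding max in step 0, so L[0] = dur[0] = 7

L[0] = 7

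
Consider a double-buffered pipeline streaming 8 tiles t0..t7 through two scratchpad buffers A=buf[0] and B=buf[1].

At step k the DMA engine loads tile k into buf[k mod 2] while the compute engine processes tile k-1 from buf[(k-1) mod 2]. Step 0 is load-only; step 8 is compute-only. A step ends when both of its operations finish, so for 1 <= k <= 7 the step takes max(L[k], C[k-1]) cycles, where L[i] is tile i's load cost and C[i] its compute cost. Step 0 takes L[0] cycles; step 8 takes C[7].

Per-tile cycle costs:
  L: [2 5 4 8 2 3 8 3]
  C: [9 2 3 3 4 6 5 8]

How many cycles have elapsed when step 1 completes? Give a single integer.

  0. 2=2c; end=2; A:t0 B:-
  1. max(5,9)=9c; end=11; A:t0 B:t1
  2. max(4,2)=4c; end=15; A:t2 B:t1
  3. max(8,3)=8c; end=23; A:t2 B:t3
  4. max(2,3)=3c; end=26; A:t4 B:t3
  5. max(3,4)=4c; end=30; A:t4 B:t5
  6. max(8,6)=8c; end=38; A:t6 B:t5
  7. max(3,5)=5c; end=43; A:t6 B:t7
  8. 8=8c; end=51; A:t6 B:t7

end_cycle[1] = 11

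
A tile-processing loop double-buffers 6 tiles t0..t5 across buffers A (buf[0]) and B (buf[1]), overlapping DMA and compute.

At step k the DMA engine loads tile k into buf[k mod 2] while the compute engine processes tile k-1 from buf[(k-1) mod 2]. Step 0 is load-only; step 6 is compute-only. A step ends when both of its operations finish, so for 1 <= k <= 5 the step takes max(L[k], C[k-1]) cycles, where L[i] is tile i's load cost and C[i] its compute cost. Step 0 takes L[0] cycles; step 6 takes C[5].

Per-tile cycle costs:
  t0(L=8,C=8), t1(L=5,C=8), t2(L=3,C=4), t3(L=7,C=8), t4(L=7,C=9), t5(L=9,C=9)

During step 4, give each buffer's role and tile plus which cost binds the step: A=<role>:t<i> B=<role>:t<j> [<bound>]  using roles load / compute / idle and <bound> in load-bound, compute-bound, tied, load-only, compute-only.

[0] DMA t0→A (8c) ∥ CU idle ⇒ 8c, clock 8
[1] DMA t1→B (5c) ∥ CU A:t0 (8c) ⇒ 8c, clock 16
[2] DMA t2→A (3c) ∥ CU B:t1 (8c) ⇒ 8c, clock 24
[3] DMA t3→B (7c) ∥ CU A:t2 (4c) ⇒ 7c, clock 31
[4] DMA t4→A (7c) ∥ CU B:t3 (8c) ⇒ 8c, clock 39
[5] DMA t5→B (9c) ∥ CU A:t4 (9c) ⇒ 9c, clock 48
[6] DMA idle ∥ CU B:t5 (9c) ⇒ 9c, clock 57

step 4: A=load:t4 B=compute:t3 [compute-bound]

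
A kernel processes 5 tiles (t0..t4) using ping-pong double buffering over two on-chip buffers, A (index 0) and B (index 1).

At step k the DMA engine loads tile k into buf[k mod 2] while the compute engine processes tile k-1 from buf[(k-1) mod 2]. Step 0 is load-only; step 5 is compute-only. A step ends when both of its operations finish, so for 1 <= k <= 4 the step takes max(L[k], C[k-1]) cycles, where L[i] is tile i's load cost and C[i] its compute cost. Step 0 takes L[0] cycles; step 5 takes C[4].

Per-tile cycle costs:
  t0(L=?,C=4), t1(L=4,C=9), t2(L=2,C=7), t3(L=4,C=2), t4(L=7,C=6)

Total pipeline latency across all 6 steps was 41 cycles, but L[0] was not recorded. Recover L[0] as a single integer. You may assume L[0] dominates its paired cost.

L[0] = 8

step 0 → dur = L[0]=? = L[0]  (unknown; binding)
step 1 → dur = max(L[1]=4, C[0]=4) = 4
step 2 → dur = max(L[2]=2, C[1]=9) = 9
step 3 → dur = max(L[3]=4, C[2]=7) = 7
step 4 → dur = max(L[4]=7, C[3]=2) = 7
step 5 → dur = C[4]=6 = 6
sum of known step durations = 33
dur[0] = total - known = 41 - 33 = 8
L[0] is the binding max in step 0, so L[0] = dur[0] = 8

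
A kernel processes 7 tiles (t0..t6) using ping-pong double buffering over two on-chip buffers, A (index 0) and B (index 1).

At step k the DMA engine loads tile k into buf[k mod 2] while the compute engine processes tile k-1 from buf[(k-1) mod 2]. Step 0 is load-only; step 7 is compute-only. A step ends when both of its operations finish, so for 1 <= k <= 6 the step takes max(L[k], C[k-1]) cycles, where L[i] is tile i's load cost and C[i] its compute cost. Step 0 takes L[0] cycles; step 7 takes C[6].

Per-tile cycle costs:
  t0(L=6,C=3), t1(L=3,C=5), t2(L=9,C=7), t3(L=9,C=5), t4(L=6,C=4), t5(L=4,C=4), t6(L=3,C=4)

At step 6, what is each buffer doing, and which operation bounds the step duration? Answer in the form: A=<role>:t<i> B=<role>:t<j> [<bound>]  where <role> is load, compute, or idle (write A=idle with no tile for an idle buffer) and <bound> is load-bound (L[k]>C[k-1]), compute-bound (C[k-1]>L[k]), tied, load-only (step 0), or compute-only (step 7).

[0] DMA t0→A (6c) ∥ CU idle ⇒ 6c, clock 6
[1] DMA t1→B (3c) ∥ CU A:t0 (3c) ⇒ 3c, clock 9
[2] DMA t2→A (9c) ∥ CU B:t1 (5c) ⇒ 9c, clock 18
[3] DMA t3→B (9c) ∥ CU A:t2 (7c) ⇒ 9c, clock 27
[4] DMA t4→A (6c) ∥ CU B:t3 (5c) ⇒ 6c, clock 33
[5] DMA t5→B (4c) ∥ CU A:t4 (4c) ⇒ 4c, clock 37
[6] DMA t6→A (3c) ∥ CU B:t5 (4c) ⇒ 4c, clock 41
[7] DMA idle ∥ CU A:t6 (4c) ⇒ 4c, clock 45

step 6: A=load:t6 B=compute:t5 [compute-bound]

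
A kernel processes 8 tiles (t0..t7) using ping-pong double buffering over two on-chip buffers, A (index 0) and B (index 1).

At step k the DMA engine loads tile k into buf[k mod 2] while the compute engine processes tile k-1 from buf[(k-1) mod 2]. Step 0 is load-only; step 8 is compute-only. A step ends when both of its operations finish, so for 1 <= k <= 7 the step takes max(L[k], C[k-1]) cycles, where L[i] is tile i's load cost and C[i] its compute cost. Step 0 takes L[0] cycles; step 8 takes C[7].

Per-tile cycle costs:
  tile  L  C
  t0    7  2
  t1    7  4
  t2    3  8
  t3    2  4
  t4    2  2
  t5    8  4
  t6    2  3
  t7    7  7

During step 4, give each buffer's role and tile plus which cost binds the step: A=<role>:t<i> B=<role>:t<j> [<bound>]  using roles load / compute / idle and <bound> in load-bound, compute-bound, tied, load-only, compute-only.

step 4: A=load:t4 B=compute:t3 [compute-bound]

k=0 load=t0/7c comp=- wait=7 total=7
k=1 load=t1/7c comp=t0/2c wait=7 total=14
k=2 load=t2/3c comp=t1/4c wait=4 total=18
k=3 load=t3/2c comp=t2/8c wait=8 total=26
k=4 load=t4/2c comp=t3/4c wait=4 total=30
k=5 load=t5/8c comp=t4/2c wait=8 total=38
k=6 load=t6/2c comp=t5/4c wait=4 total=42
k=7 load=t7/7c comp=t6/3c wait=7 total=49
k=8 load=- comp=t7/7c wait=7 total=56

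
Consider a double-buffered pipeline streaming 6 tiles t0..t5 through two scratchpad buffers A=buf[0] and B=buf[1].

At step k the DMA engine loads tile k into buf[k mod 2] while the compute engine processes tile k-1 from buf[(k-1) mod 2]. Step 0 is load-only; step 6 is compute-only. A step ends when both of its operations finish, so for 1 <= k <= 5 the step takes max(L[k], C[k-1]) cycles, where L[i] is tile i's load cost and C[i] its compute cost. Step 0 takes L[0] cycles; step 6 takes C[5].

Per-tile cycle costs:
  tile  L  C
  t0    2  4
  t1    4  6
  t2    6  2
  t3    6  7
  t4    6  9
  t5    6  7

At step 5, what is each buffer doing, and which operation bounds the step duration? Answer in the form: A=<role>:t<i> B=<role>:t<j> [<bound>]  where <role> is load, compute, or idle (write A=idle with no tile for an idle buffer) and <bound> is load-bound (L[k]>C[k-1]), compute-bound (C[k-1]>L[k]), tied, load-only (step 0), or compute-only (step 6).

step 5: A=compute:t4 B=load:t5 [compute-bound]

  0. 2=2c; end=2; A:t0 B:-
  1. max(4,4)=4c; end=6; A:t0 B:t1
  2. max(6,6)=6c; end=12; A:t2 B:t1
  3. max(6,2)=6c; end=18; A:t2 B:t3
  4. max(6,7)=7c; end=25; A:t4 B:t3
  5. max(6,9)=9c; end=34; A:t4 B:t5
  6. 7=7c; end=41; A:t4 B:t5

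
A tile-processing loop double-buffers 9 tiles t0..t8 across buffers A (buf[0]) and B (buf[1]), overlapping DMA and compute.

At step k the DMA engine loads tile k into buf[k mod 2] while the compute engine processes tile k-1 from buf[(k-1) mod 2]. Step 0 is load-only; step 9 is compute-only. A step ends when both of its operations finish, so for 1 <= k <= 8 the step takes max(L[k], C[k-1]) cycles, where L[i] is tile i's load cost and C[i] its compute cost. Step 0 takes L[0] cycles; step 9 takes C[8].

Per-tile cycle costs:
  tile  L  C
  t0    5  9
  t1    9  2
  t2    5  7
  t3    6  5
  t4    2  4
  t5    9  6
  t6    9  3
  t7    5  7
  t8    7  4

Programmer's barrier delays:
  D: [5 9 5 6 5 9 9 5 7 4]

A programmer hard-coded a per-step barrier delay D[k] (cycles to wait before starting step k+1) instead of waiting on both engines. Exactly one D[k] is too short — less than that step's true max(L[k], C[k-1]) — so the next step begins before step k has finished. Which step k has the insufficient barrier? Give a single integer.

hazard at step 3

step 0: need L[0]=5 = 5; D[0]=5 ok
step 1: need max(L[1]=9,C[0]=9) = 9; D[1]=9 ok
step 2: need max(L[2]=5,C[1]=2) = 5; D[2]=5 ok
step 3: need max(L[3]=6,C[2]=7) = 7; D[3]=6 SHORT
step 4: need max(L[4]=2,C[3]=5) = 5; D[4]=5 ok
step 5: need max(L[5]=9,C[4]=4) = 9; D[5]=9 ok
step 6: need max(L[6]=9,C[5]=6) = 9; D[6]=9 ok
step 7: need max(L[7]=5,C[6]=3) = 5; D[7]=5 ok
step 8: need max(L[8]=7,C[7]=7) = 7; D[8]=7 ok
step 9: need C[8]=4 = 4; D[9]=4 ok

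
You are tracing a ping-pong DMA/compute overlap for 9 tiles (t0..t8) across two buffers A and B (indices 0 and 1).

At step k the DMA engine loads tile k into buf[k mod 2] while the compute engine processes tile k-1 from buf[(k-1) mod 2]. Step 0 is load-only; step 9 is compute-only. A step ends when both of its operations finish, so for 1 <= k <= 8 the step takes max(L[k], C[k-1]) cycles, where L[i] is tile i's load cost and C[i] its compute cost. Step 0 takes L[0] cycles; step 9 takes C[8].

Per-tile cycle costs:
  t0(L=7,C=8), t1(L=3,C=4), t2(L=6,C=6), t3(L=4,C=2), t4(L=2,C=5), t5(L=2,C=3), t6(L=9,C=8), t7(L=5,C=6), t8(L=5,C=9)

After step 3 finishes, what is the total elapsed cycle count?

[0] DMA t0→A (7c) ∥ CU idle ⇒ 7c, clock 7
[1] DMA t1→B (3c) ∥ CU A:t0 (8c) ⇒ 8c, clock 15
[2] DMA t2→A (6c) ∥ CU B:t1 (4c) ⇒ 6c, clock 21
[3] DMA t3→B (4c) ∥ CU A:t2 (6c) ⇒ 6c, clock 27
[4] DMA t4→A (2c) ∥ CU B:t3 (2c) ⇒ 2c, clock 29
[5] DMA t5→B (2c) ∥ CU A:t4 (5c) ⇒ 5c, clock 34
[6] DMA t6→A (9c) ∥ CU B:t5 (3c) ⇒ 9c, clock 43
[7] DMA t7→B (5c) ∥ CU A:t6 (8c) ⇒ 8c, clock 51
[8] DMA t8→A (5c) ∥ CU B:t7 (6c) ⇒ 6c, clock 57
[9] DMA idle ∥ CU A:t8 (9c) ⇒ 9c, clock 66

end_cycle[3] = 27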